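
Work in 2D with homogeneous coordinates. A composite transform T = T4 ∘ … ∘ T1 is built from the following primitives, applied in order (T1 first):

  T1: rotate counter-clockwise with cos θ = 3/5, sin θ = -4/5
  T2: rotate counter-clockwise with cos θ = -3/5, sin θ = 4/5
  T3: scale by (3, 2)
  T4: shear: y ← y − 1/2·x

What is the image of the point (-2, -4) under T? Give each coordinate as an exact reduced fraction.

T1 rotate counter-clockwise with cos θ = 3/5, sin θ = -4/5: (-2, -4) → (-22/5, -4/5)
T2 rotate counter-clockwise with cos θ = -3/5, sin θ = 4/5: (-22/5, -4/5) → (82/25, -76/25)
T3 scale by (3, 2): (82/25, -76/25) → (246/25, -152/25)
T4 shear: y ← y − 1/2·x: (246/25, -152/25) → (246/25, -11)

T(p) = (246/25, -11)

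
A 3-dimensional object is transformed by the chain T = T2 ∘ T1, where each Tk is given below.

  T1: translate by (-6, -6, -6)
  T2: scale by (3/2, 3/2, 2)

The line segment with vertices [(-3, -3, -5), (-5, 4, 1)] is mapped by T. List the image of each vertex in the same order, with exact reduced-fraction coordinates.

image vertices: (-27/2, -27/2, -22), (-33/2, -3, -10)

T1 translate by (-6, -6, -6): (-3, -3, -5) → (-9, -9, -11); (-5, 4, 1) → (-11, -2, -5)
T2 scale by (3/2, 3/2, 2): (-9, -9, -11) → (-27/2, -27/2, -22); (-11, -2, -5) → (-33/2, -3, -10)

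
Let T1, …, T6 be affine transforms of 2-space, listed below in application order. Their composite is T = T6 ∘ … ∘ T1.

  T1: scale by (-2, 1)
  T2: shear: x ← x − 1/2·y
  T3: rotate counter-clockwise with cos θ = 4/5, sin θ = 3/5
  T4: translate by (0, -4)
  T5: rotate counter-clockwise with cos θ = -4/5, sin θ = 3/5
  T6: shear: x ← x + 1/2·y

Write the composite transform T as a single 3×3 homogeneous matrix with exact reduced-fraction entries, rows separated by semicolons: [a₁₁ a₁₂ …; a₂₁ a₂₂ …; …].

T = [2 0 4; 0 -1 16/5; 0 0 1]

T1 = [-2 0 0; 0 1 0; 0 0 1]
T2·T1 = [-2 -1/2 0; 0 1 0; 0 0 1]
T3·…·T1 = [-8/5 -1 0; -6/5 1/2 0; 0 0 1]
T4·…·T1 = [-8/5 -1 0; -6/5 1/2 -4; 0 0 1]
T5·…·T1 = [2 1/2 12/5; 0 -1 16/5; 0 0 1]
T6·…·T1 = [2 0 4; 0 -1 16/5; 0 0 1]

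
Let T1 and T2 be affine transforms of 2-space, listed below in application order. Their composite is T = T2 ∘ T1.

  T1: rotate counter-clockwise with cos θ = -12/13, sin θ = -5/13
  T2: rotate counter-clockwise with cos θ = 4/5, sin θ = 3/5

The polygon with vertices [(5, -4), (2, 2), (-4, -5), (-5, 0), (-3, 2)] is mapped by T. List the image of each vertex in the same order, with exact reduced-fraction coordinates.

image vertices: (-389/65, -148/65), (46/65, -178/65), (-148/65, 389/65), (33/13, 56/13), (211/65, 102/65)

T1 rotate counter-clockwise with cos θ = -12/13, sin θ = -5/13: (5, -4) → (-80/13, 23/13); (2, 2) → (-14/13, -34/13); (-4, -5) → (23/13, 80/13); (-5, 0) → (60/13, 25/13); (-3, 2) → (46/13, -9/13)
T2 rotate counter-clockwise with cos θ = 4/5, sin θ = 3/5: (-80/13, 23/13) → (-389/65, -148/65); (-14/13, -34/13) → (46/65, -178/65); (23/13, 80/13) → (-148/65, 389/65); (60/13, 25/13) → (33/13, 56/13); (46/13, -9/13) → (211/65, 102/65)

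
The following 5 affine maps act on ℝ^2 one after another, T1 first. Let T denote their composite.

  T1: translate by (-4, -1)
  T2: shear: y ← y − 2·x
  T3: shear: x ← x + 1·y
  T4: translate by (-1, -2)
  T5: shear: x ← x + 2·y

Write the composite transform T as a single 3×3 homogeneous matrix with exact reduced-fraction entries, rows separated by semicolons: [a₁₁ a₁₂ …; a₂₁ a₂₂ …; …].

T1 = [1 0 -4; 0 1 -1; 0 0 1]
T2·T1 = [1 0 -4; -2 1 7; 0 0 1]
T3·…·T1 = [-1 1 3; -2 1 7; 0 0 1]
T4·…·T1 = [-1 1 2; -2 1 5; 0 0 1]
T5·…·T1 = [-5 3 12; -2 1 5; 0 0 1]

T = [-5 3 12; -2 1 5; 0 0 1]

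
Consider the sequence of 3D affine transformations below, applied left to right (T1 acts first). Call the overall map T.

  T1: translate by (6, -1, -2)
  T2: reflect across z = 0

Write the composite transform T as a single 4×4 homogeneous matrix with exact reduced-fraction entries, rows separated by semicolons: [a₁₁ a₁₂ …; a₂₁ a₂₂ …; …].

T = [1 0 0 6; 0 1 0 -1; 0 0 -1 2; 0 0 0 1]

T1 = [1 0 0 6; 0 1 0 -1; 0 0 1 -2; 0 0 0 1]
T2·T1 = [1 0 0 6; 0 1 0 -1; 0 0 -1 2; 0 0 0 1]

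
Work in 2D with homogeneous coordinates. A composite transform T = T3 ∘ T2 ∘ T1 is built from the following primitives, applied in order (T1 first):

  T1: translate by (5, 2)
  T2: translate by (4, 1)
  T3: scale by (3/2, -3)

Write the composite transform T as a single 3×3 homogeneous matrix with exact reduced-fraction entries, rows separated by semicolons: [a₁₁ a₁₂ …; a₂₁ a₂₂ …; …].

T = [3/2 0 27/2; 0 -3 -9; 0 0 1]

T1 = [1 0 5; 0 1 2; 0 0 1]
T2·T1 = [1 0 9; 0 1 3; 0 0 1]
T3·…·T1 = [3/2 0 27/2; 0 -3 -9; 0 0 1]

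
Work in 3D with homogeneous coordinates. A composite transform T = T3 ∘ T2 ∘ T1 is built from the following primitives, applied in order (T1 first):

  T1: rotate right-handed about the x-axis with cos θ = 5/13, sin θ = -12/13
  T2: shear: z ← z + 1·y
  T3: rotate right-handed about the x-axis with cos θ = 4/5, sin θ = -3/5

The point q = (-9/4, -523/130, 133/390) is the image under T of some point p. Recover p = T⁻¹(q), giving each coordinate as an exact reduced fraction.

T1 = [1 0 0 0; 0 5/13 12/13 0; 0 -12/13 5/13 0; 0 0 0 1]
T2·T1 = [1 0 0 0; 0 5/13 12/13 0; 0 -7/13 17/13 0; 0 0 0 1]
T3·…·T1 = [1 0 0 0; 0 -1/65 99/65 0; 0 -43/65 32/65 0; 0 0 0 1]
det M = 1; M⁻¹ = [1 0 0 0; 0 32/65 -99/65 0; 0 43/65 -1/65 0; 0 0 0 1]
M⁻¹ · (-9/4, -523/130, 133/390)ᵀ = (-9/4, -5/2, -8/3)ᵀ

p = (-9/4, -5/2, -8/3)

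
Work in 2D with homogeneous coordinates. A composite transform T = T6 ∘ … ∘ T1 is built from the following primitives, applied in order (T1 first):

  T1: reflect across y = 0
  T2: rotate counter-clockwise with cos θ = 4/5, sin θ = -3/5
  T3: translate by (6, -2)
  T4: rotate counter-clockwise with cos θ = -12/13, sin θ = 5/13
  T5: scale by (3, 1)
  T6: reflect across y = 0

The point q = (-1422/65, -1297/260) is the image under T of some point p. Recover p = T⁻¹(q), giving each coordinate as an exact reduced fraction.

p = (2, -7/4)

T1 = [1 0 0; 0 -1 0; 0 0 1]
T2·T1 = [4/5 -3/5 0; -3/5 -4/5 0; 0 0 1]
T3·…·T1 = [4/5 -3/5 6; -3/5 -4/5 -2; 0 0 1]
T4·…·T1 = [-33/65 56/65 -62/13; 56/65 33/65 54/13; 0 0 1]
T5·…·T1 = [-99/65 168/65 -186/13; 56/65 33/65 54/13; 0 0 1]
T6·…·T1 = [-99/65 168/65 -186/13; -56/65 -33/65 -54/13; 0 0 1]
det M = 3; M⁻¹ = [-11/65 -56/65 -6; 56/195 -33/65 2; 0 0 1]
M⁻¹ · (-1422/65, -1297/260)ᵀ = (2, -7/4)ᵀ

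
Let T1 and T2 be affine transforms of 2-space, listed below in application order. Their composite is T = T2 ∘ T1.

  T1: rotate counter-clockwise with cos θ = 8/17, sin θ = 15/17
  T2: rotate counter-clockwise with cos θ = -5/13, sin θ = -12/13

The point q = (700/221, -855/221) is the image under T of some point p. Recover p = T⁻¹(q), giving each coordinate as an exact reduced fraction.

T1 = [8/17 -15/17 0; 15/17 8/17 0; 0 0 1]
T2·T1 = [140/221 171/221 0; -171/221 140/221 0; 0 0 1]
det M = 1; M⁻¹ = [140/221 -171/221 0; 171/221 140/221 0; 0 0 1]
M⁻¹ · (700/221, -855/221)ᵀ = (5, 0)ᵀ

p = (5, 0)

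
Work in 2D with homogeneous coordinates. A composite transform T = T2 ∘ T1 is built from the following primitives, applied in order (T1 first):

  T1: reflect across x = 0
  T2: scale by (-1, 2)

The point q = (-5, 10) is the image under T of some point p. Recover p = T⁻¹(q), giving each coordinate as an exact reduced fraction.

T1 = [-1 0 0; 0 1 0; 0 0 1]
T2·T1 = [1 0 0; 0 2 0; 0 0 1]
det M = 2; M⁻¹ = [1 0 0; 0 1/2 0; 0 0 1]
M⁻¹ · (-5, 10)ᵀ = (-5, 5)ᵀ

p = (-5, 5)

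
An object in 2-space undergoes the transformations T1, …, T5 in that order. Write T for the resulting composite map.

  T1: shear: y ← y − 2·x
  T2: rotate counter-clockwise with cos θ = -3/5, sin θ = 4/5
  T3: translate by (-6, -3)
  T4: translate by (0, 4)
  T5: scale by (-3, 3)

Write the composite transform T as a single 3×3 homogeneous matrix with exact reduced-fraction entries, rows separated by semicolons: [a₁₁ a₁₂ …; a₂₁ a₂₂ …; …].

T1 = [1 0 0; -2 1 0; 0 0 1]
T2·T1 = [1 -4/5 0; 2 -3/5 0; 0 0 1]
T3·…·T1 = [1 -4/5 -6; 2 -3/5 -3; 0 0 1]
T4·…·T1 = [1 -4/5 -6; 2 -3/5 1; 0 0 1]
T5·…·T1 = [-3 12/5 18; 6 -9/5 3; 0 0 1]

T = [-3 12/5 18; 6 -9/5 3; 0 0 1]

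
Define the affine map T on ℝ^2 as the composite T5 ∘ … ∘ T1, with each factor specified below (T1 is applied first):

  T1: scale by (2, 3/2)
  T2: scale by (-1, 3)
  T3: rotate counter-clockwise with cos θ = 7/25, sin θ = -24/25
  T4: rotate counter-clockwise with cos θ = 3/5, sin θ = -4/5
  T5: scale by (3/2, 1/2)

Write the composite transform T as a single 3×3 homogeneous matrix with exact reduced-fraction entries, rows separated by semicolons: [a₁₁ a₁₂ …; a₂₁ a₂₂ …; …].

T1 = [2 0 0; 0 3/2 0; 0 0 1]
T2·T1 = [-2 0 0; 0 9/2 0; 0 0 1]
T3·…·T1 = [-14/25 108/25 0; 48/25 63/50 0; 0 0 1]
T4·…·T1 = [6/5 18/5 0; 8/5 -27/10 0; 0 0 1]
T5·…·T1 = [9/5 27/5 0; 4/5 -27/20 0; 0 0 1]

T = [9/5 27/5 0; 4/5 -27/20 0; 0 0 1]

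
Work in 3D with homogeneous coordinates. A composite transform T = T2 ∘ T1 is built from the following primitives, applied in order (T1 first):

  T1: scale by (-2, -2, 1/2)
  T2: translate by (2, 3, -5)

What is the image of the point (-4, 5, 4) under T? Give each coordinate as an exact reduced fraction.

T1 scale by (-2, -2, 1/2): (-4, 5, 4) → (8, -10, 2)
T2 translate by (2, 3, -5): (8, -10, 2) → (10, -7, -3)

T(p) = (10, -7, -3)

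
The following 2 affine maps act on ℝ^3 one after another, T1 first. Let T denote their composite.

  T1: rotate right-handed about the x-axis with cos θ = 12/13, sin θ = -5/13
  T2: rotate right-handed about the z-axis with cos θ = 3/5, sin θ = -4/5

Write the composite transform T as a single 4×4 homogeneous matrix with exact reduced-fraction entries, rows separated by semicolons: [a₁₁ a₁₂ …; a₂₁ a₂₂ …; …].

T = [3/5 48/65 4/13 0; -4/5 36/65 3/13 0; 0 -5/13 12/13 0; 0 0 0 1]

T1 = [1 0 0 0; 0 12/13 5/13 0; 0 -5/13 12/13 0; 0 0 0 1]
T2·T1 = [3/5 48/65 4/13 0; -4/5 36/65 3/13 0; 0 -5/13 12/13 0; 0 0 0 1]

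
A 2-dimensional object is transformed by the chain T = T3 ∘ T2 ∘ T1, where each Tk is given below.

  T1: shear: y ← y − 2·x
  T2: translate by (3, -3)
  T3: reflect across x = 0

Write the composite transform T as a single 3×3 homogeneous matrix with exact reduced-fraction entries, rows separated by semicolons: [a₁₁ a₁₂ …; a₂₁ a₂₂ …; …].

T1 = [1 0 0; -2 1 0; 0 0 1]
T2·T1 = [1 0 3; -2 1 -3; 0 0 1]
T3·…·T1 = [-1 0 -3; -2 1 -3; 0 0 1]

T = [-1 0 -3; -2 1 -3; 0 0 1]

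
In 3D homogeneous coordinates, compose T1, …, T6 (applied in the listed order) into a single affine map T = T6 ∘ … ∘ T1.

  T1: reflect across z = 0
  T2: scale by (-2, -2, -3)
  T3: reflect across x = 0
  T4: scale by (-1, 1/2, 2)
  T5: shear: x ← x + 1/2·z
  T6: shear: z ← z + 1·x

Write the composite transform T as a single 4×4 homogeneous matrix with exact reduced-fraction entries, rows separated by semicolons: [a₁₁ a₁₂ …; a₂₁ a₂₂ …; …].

T = [-2 0 3 0; 0 -1 0 0; -2 0 9 0; 0 0 0 1]

T1 = [1 0 0 0; 0 1 0 0; 0 0 -1 0; 0 0 0 1]
T2·T1 = [-2 0 0 0; 0 -2 0 0; 0 0 3 0; 0 0 0 1]
T3·…·T1 = [2 0 0 0; 0 -2 0 0; 0 0 3 0; 0 0 0 1]
T4·…·T1 = [-2 0 0 0; 0 -1 0 0; 0 0 6 0; 0 0 0 1]
T5·…·T1 = [-2 0 3 0; 0 -1 0 0; 0 0 6 0; 0 0 0 1]
T6·…·T1 = [-2 0 3 0; 0 -1 0 0; -2 0 9 0; 0 0 0 1]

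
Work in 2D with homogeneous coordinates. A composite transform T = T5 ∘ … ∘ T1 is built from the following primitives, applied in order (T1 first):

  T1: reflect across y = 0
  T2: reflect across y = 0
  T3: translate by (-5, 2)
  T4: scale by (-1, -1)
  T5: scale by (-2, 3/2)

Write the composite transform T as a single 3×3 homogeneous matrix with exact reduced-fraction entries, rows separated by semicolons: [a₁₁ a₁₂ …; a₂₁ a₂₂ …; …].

T = [2 0 -10; 0 -3/2 -3; 0 0 1]

T1 = [1 0 0; 0 -1 0; 0 0 1]
T2·T1 = [1 0 0; 0 1 0; 0 0 1]
T3·…·T1 = [1 0 -5; 0 1 2; 0 0 1]
T4·…·T1 = [-1 0 5; 0 -1 -2; 0 0 1]
T5·…·T1 = [2 0 -10; 0 -3/2 -3; 0 0 1]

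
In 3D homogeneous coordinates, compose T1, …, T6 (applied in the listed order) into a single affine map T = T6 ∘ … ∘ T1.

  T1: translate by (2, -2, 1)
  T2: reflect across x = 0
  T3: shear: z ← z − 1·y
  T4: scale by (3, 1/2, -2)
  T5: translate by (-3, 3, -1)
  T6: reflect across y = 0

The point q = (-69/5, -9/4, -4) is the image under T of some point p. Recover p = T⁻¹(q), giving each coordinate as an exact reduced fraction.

p = (8/5, 1/2, -1)

T1 = [1 0 0 2; 0 1 0 -2; 0 0 1 1; 0 0 0 1]
T2·T1 = [-1 0 0 -2; 0 1 0 -2; 0 0 1 1; 0 0 0 1]
T3·…·T1 = [-1 0 0 -2; 0 1 0 -2; 0 -1 1 3; 0 0 0 1]
T4·…·T1 = [-3 0 0 -6; 0 1/2 0 -1; 0 2 -2 -6; 0 0 0 1]
T5·…·T1 = [-3 0 0 -9; 0 1/2 0 2; 0 2 -2 -7; 0 0 0 1]
T6·…·T1 = [-3 0 0 -9; 0 -1/2 0 -2; 0 2 -2 -7; 0 0 0 1]
det M = -3; M⁻¹ = [-1/3 0 0 -3; 0 -2 0 -4; 0 -2 -1/2 -15/2; 0 0 0 1]
M⁻¹ · (-69/5, -9/4, -4)ᵀ = (8/5, 1/2, -1)ᵀ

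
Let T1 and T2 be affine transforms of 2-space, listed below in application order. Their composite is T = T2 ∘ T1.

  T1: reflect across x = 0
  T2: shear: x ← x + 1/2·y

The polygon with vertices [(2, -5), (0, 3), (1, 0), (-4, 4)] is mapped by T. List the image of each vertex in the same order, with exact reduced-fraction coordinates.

image vertices: (-9/2, -5), (3/2, 3), (-1, 0), (6, 4)

T1 reflect across x = 0: (2, -5) → (-2, -5); (0, 3) → (0, 3); (1, 0) → (-1, 0); (-4, 4) → (4, 4)
T2 shear: x ← x + 1/2·y: (-2, -5) → (-9/2, -5); (0, 3) → (3/2, 3); (-1, 0) → (-1, 0); (4, 4) → (6, 4)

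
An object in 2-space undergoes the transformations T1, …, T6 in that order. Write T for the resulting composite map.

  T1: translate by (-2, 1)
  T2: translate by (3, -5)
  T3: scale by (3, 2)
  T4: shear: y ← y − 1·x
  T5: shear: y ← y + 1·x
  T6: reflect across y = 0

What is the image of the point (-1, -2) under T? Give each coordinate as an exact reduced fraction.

T(p) = (0, 12)

T1 translate by (-2, 1): (-1, -2) → (-3, -1)
T2 translate by (3, -5): (-3, -1) → (0, -6)
T3 scale by (3, 2): (0, -6) → (0, -12)
T4 shear: y ← y − 1·x: (0, -12) → (0, -12)
T5 shear: y ← y + 1·x: (0, -12) → (0, -12)
T6 reflect across y = 0: (0, -12) → (0, 12)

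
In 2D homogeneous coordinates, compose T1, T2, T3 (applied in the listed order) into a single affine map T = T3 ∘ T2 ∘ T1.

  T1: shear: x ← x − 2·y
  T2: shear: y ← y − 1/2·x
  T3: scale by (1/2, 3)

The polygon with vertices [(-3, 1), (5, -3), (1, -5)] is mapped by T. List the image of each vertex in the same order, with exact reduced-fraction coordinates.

T1 shear: x ← x − 2·y: (-3, 1) → (-5, 1); (5, -3) → (11, -3); (1, -5) → (11, -5)
T2 shear: y ← y − 1/2·x: (-5, 1) → (-5, 7/2); (11, -3) → (11, -17/2); (11, -5) → (11, -21/2)
T3 scale by (1/2, 3): (-5, 7/2) → (-5/2, 21/2); (11, -17/2) → (11/2, -51/2); (11, -21/2) → (11/2, -63/2)

image vertices: (-5/2, 21/2), (11/2, -51/2), (11/2, -63/2)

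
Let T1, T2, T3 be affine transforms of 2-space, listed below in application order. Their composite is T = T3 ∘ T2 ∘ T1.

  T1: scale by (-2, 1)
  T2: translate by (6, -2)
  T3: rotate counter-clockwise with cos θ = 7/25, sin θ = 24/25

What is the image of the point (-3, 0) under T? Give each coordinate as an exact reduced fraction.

T1 scale by (-2, 1): (-3, 0) → (6, 0)
T2 translate by (6, -2): (6, 0) → (12, -2)
T3 rotate counter-clockwise with cos θ = 7/25, sin θ = 24/25: (12, -2) → (132/25, 274/25)

T(p) = (132/25, 274/25)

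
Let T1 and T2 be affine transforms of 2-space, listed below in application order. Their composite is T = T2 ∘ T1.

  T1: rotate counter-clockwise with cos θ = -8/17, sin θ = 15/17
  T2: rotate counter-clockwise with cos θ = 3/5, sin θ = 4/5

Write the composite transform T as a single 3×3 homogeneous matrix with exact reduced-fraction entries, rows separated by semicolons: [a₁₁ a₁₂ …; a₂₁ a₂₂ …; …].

T = [-84/85 -13/85 0; 13/85 -84/85 0; 0 0 1]

T1 = [-8/17 -15/17 0; 15/17 -8/17 0; 0 0 1]
T2·T1 = [-84/85 -13/85 0; 13/85 -84/85 0; 0 0 1]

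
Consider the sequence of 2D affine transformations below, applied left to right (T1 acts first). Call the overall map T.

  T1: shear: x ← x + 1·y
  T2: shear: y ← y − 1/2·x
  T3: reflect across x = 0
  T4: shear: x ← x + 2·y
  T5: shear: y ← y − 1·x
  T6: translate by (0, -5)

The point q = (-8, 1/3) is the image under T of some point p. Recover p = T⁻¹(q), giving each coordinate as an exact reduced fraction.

T1 = [1 1 0; 0 1 0; 0 0 1]
T2·T1 = [1 1 0; -1/2 1/2 0; 0 0 1]
T3·…·T1 = [-1 -1 0; -1/2 1/2 0; 0 0 1]
T4·…·T1 = [-2 0 0; -1/2 1/2 0; 0 0 1]
T5·…·T1 = [-2 0 0; 3/2 1/2 0; 0 0 1]
T6·…·T1 = [-2 0 0; 3/2 1/2 -5; 0 0 1]
det M = -1; M⁻¹ = [-1/2 0 0; 3/2 2 10; 0 0 1]
M⁻¹ · (-8, 1/3)ᵀ = (4, -4/3)ᵀ

p = (4, -4/3)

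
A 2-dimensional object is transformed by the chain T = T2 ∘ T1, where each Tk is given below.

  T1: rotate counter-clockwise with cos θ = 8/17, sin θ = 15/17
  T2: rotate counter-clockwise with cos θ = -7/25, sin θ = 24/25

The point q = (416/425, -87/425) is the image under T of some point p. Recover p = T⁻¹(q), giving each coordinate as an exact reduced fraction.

T1 = [8/17 -15/17 0; 15/17 8/17 0; 0 0 1]
T2·T1 = [-416/425 -87/425 0; 87/425 -416/425 0; 0 0 1]
det M = 1; M⁻¹ = [-416/425 87/425 0; -87/425 -416/425 0; 0 0 1]
M⁻¹ · (416/425, -87/425)ᵀ = (-1, 0)ᵀ

p = (-1, 0)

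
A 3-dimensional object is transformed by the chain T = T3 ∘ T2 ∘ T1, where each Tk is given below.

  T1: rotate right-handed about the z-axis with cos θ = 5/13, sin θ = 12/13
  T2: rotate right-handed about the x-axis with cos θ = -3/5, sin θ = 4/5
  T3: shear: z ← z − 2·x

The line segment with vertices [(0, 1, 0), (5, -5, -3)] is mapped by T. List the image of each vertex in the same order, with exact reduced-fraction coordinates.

T1 rotate right-handed about the z-axis with cos θ = 5/13, sin θ = 12/13: (0, 1, 0) → (-12/13, 5/13, 0); (5, -5, -3) → (85/13, 35/13, -3)
T2 rotate right-handed about the x-axis with cos θ = -3/5, sin θ = 4/5: (-12/13, 5/13, 0) → (-12/13, -3/13, 4/13); (85/13, 35/13, -3) → (85/13, 51/65, 257/65)
T3 shear: z ← z − 2·x: (-12/13, -3/13, 4/13) → (-12/13, -3/13, 28/13); (85/13, 51/65, 257/65) → (85/13, 51/65, -593/65)

image vertices: (-12/13, -3/13, 28/13), (85/13, 51/65, -593/65)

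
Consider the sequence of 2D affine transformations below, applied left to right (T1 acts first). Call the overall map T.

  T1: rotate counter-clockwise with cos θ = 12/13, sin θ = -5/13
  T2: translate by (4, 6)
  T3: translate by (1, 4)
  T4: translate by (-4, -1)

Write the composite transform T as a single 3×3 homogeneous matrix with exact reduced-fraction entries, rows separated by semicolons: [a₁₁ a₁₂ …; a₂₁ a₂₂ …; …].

T = [12/13 5/13 1; -5/13 12/13 9; 0 0 1]

T1 = [12/13 5/13 0; -5/13 12/13 0; 0 0 1]
T2·T1 = [12/13 5/13 4; -5/13 12/13 6; 0 0 1]
T3·…·T1 = [12/13 5/13 5; -5/13 12/13 10; 0 0 1]
T4·…·T1 = [12/13 5/13 1; -5/13 12/13 9; 0 0 1]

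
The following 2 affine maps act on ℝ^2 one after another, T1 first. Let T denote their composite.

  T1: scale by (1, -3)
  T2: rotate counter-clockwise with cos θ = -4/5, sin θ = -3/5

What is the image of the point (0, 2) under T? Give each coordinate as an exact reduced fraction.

T(p) = (-18/5, 24/5)

T1 scale by (1, -3): (0, 2) → (0, -6)
T2 rotate counter-clockwise with cos θ = -4/5, sin θ = -3/5: (0, -6) → (-18/5, 24/5)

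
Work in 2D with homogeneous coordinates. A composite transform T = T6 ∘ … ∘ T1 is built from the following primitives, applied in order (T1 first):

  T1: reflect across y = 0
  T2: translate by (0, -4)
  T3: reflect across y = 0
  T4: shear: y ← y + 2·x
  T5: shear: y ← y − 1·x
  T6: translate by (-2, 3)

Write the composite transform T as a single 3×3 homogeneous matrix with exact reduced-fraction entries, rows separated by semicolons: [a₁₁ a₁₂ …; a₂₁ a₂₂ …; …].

T1 = [1 0 0; 0 -1 0; 0 0 1]
T2·T1 = [1 0 0; 0 -1 -4; 0 0 1]
T3·…·T1 = [1 0 0; 0 1 4; 0 0 1]
T4·…·T1 = [1 0 0; 2 1 4; 0 0 1]
T5·…·T1 = [1 0 0; 1 1 4; 0 0 1]
T6·…·T1 = [1 0 -2; 1 1 7; 0 0 1]

T = [1 0 -2; 1 1 7; 0 0 1]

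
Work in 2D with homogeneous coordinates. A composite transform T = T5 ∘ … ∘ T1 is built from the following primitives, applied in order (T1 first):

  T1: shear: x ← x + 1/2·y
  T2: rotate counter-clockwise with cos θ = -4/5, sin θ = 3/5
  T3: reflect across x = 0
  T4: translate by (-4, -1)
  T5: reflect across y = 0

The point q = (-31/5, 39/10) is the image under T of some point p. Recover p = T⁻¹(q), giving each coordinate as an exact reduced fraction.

T1 = [1 1/2 0; 0 1 0; 0 0 1]
T2·T1 = [-4/5 -1 0; 3/5 -1/2 0; 0 0 1]
T3·…·T1 = [4/5 1 0; 3/5 -1/2 0; 0 0 1]
T4·…·T1 = [4/5 1 -4; 3/5 -1/2 -1; 0 0 1]
T5·…·T1 = [4/5 1 -4; -3/5 1/2 1; 0 0 1]
det M = 1; M⁻¹ = [1/2 -1 3; 3/5 4/5 8/5; 0 0 1]
M⁻¹ · (-31/5, 39/10)ᵀ = (-4, 1)ᵀ

p = (-4, 1)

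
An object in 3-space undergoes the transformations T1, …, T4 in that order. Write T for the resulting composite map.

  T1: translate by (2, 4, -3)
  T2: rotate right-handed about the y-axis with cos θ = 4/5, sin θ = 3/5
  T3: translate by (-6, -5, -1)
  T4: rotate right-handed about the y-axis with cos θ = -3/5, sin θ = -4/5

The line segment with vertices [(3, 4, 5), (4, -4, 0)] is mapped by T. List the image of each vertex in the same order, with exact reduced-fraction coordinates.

image vertices: (12/5, 3, 4/5), (37/5, -5, 9/5)

T1 translate by (2, 4, -3): (3, 4, 5) → (5, 8, 2); (4, -4, 0) → (6, 0, -3)
T2 rotate right-handed about the y-axis with cos θ = 4/5, sin θ = 3/5: (5, 8, 2) → (26/5, 8, -7/5); (6, 0, -3) → (3, 0, -6)
T3 translate by (-6, -5, -1): (26/5, 8, -7/5) → (-4/5, 3, -12/5); (3, 0, -6) → (-3, -5, -7)
T4 rotate right-handed about the y-axis with cos θ = -3/5, sin θ = -4/5: (-4/5, 3, -12/5) → (12/5, 3, 4/5); (-3, -5, -7) → (37/5, -5, 9/5)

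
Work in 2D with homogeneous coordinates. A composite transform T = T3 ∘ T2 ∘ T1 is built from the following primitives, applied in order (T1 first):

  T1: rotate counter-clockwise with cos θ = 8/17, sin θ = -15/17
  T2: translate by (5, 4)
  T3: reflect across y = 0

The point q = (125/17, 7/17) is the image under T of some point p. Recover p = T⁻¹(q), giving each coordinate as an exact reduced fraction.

p = (5, 0)

T1 = [8/17 15/17 0; -15/17 8/17 0; 0 0 1]
T2·T1 = [8/17 15/17 5; -15/17 8/17 4; 0 0 1]
T3·…·T1 = [8/17 15/17 5; 15/17 -8/17 -4; 0 0 1]
det M = -1; M⁻¹ = [8/17 15/17 20/17; 15/17 -8/17 -107/17; 0 0 1]
M⁻¹ · (125/17, 7/17)ᵀ = (5, 0)ᵀ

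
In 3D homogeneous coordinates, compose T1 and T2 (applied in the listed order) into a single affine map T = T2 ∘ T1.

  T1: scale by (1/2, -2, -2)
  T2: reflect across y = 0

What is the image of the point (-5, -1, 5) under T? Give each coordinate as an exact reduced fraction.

T(p) = (-5/2, -2, -10)

T1 scale by (1/2, -2, -2): (-5, -1, 5) → (-5/2, 2, -10)
T2 reflect across y = 0: (-5/2, 2, -10) → (-5/2, -2, -10)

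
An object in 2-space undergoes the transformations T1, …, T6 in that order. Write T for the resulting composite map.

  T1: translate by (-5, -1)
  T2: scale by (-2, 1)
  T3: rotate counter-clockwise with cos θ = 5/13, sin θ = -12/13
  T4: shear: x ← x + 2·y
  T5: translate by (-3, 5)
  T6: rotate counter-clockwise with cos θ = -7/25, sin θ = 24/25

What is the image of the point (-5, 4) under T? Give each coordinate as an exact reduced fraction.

T1 translate by (-5, -1): (-5, 4) → (-10, 3)
T2 scale by (-2, 1): (-10, 3) → (20, 3)
T3 rotate counter-clockwise with cos θ = 5/13, sin θ = -12/13: (20, 3) → (136/13, -225/13)
T4 shear: x ← x + 2·y: (136/13, -225/13) → (-314/13, -225/13)
T5 translate by (-3, 5): (-314/13, -225/13) → (-353/13, -160/13)
T6 rotate counter-clockwise with cos θ = -7/25, sin θ = 24/25: (-353/13, -160/13) → (6311/325, -7352/325)

T(p) = (6311/325, -7352/325)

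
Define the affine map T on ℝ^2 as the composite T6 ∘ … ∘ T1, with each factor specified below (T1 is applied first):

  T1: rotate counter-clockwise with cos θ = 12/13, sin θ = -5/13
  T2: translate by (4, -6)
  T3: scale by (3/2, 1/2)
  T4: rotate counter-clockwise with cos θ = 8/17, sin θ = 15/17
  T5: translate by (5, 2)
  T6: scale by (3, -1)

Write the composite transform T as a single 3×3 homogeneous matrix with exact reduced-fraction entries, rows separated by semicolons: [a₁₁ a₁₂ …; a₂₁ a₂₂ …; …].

T = [1089/442 -90/221 534/17; -250/221 -321/442 -100/17; 0 0 1]

T1 = [12/13 5/13 0; -5/13 12/13 0; 0 0 1]
T2·T1 = [12/13 5/13 4; -5/13 12/13 -6; 0 0 1]
T3·…·T1 = [18/13 15/26 6; -5/26 6/13 -3; 0 0 1]
T4·…·T1 = [363/442 -30/221 93/17; 250/221 321/442 66/17; 0 0 1]
T5·…·T1 = [363/442 -30/221 178/17; 250/221 321/442 100/17; 0 0 1]
T6·…·T1 = [1089/442 -90/221 534/17; -250/221 -321/442 -100/17; 0 0 1]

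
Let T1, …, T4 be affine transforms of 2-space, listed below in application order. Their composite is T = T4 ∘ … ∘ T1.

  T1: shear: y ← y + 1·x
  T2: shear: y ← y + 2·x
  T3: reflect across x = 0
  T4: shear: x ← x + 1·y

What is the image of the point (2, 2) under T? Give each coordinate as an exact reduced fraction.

T(p) = (6, 8)

T1 shear: y ← y + 1·x: (2, 2) → (2, 4)
T2 shear: y ← y + 2·x: (2, 4) → (2, 8)
T3 reflect across x = 0: (2, 8) → (-2, 8)
T4 shear: x ← x + 1·y: (-2, 8) → (6, 8)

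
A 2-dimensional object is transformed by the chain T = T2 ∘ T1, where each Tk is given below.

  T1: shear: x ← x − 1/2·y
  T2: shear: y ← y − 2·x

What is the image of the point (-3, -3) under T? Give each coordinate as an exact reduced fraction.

T(p) = (-3/2, 0)

T1 shear: x ← x − 1/2·y: (-3, -3) → (-3/2, -3)
T2 shear: y ← y − 2·x: (-3/2, -3) → (-3/2, 0)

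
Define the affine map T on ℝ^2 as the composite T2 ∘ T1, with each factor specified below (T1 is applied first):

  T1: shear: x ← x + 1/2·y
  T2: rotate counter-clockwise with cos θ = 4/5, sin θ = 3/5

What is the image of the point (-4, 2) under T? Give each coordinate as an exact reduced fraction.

T1 shear: x ← x + 1/2·y: (-4, 2) → (-3, 2)
T2 rotate counter-clockwise with cos θ = 4/5, sin θ = 3/5: (-3, 2) → (-18/5, -1/5)

T(p) = (-18/5, -1/5)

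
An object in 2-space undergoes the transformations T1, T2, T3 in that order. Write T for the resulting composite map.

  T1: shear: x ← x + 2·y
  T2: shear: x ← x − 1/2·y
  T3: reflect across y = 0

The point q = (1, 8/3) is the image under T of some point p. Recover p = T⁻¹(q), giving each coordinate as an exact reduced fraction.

p = (5, -8/3)

T1 = [1 2 0; 0 1 0; 0 0 1]
T2·T1 = [1 3/2 0; 0 1 0; 0 0 1]
T3·…·T1 = [1 3/2 0; 0 -1 0; 0 0 1]
det M = -1; M⁻¹ = [1 3/2 0; 0 -1 0; 0 0 1]
M⁻¹ · (1, 8/3)ᵀ = (5, -8/3)ᵀ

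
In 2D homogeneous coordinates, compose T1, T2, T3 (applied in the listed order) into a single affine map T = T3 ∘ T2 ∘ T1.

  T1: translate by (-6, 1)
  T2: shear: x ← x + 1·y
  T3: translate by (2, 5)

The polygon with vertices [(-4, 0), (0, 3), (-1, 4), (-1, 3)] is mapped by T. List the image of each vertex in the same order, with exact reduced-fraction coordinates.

T1 translate by (-6, 1): (-4, 0) → (-10, 1); (0, 3) → (-6, 4); (-1, 4) → (-7, 5); (-1, 3) → (-7, 4)
T2 shear: x ← x + 1·y: (-10, 1) → (-9, 1); (-6, 4) → (-2, 4); (-7, 5) → (-2, 5); (-7, 4) → (-3, 4)
T3 translate by (2, 5): (-9, 1) → (-7, 6); (-2, 4) → (0, 9); (-2, 5) → (0, 10); (-3, 4) → (-1, 9)

image vertices: (-7, 6), (0, 9), (0, 10), (-1, 9)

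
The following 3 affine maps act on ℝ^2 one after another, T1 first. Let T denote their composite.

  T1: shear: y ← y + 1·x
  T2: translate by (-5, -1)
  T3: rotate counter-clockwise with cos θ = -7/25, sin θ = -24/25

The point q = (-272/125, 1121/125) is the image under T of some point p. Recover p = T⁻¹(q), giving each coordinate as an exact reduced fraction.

p = (-3, -3/5)

T1 = [1 0 0; 1 1 0; 0 0 1]
T2·T1 = [1 0 -5; 1 1 -1; 0 0 1]
T3·…·T1 = [17/25 24/25 11/25; -31/25 -7/25 127/25; 0 0 1]
det M = 1; M⁻¹ = [-7/25 -24/25 5; 31/25 17/25 -4; 0 0 1]
M⁻¹ · (-272/125, 1121/125)ᵀ = (-3, -3/5)ᵀ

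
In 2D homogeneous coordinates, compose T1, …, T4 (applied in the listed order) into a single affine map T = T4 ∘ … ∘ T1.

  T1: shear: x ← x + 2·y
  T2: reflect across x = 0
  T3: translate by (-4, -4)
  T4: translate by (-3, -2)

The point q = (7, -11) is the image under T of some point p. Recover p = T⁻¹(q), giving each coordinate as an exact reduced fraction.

T1 = [1 2 0; 0 1 0; 0 0 1]
T2·T1 = [-1 -2 0; 0 1 0; 0 0 1]
T3·…·T1 = [-1 -2 -4; 0 1 -4; 0 0 1]
T4·…·T1 = [-1 -2 -7; 0 1 -6; 0 0 1]
det M = -1; M⁻¹ = [-1 -2 -19; 0 1 6; 0 0 1]
M⁻¹ · (7, -11)ᵀ = (-4, -5)ᵀ

p = (-4, -5)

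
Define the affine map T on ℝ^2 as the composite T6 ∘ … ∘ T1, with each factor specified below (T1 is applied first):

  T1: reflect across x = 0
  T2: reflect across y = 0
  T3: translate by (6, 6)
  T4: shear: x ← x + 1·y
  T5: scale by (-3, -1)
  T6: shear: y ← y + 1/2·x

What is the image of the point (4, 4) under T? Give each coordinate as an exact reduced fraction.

T1 reflect across x = 0: (4, 4) → (-4, 4)
T2 reflect across y = 0: (-4, 4) → (-4, -4)
T3 translate by (6, 6): (-4, -4) → (2, 2)
T4 shear: x ← x + 1·y: (2, 2) → (4, 2)
T5 scale by (-3, -1): (4, 2) → (-12, -2)
T6 shear: y ← y + 1/2·x: (-12, -2) → (-12, -8)

T(p) = (-12, -8)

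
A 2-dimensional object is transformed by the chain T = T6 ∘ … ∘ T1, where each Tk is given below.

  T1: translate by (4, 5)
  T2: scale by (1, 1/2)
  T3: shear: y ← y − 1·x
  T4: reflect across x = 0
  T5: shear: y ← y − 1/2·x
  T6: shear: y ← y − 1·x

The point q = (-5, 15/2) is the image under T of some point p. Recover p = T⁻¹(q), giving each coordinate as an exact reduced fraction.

T1 = [1 0 4; 0 1 5; 0 0 1]
T2·T1 = [1 0 4; 0 1/2 5/2; 0 0 1]
T3·…·T1 = [1 0 4; -1 1/2 -3/2; 0 0 1]
T4·…·T1 = [-1 0 -4; -1 1/2 -3/2; 0 0 1]
T5·…·T1 = [-1 0 -4; -1/2 1/2 1/2; 0 0 1]
T6·…·T1 = [-1 0 -4; 1/2 1/2 9/2; 0 0 1]
det M = -1/2; M⁻¹ = [-1 0 -4; 1 2 -5; 0 0 1]
M⁻¹ · (-5, 15/2)ᵀ = (1, 5)ᵀ

p = (1, 5)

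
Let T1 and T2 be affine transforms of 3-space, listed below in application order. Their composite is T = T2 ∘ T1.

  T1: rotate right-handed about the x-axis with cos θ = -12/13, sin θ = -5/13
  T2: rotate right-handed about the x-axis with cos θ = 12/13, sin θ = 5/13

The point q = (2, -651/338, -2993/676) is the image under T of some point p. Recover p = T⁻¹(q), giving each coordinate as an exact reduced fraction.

p = (2, 9/2, 7/4)

T1 = [1 0 0 0; 0 -12/13 5/13 0; 0 -5/13 -12/13 0; 0 0 0 1]
T2·T1 = [1 0 0 0; 0 -119/169 120/169 0; 0 -120/169 -119/169 0; 0 0 0 1]
det M = 1; M⁻¹ = [1 0 0 0; 0 -119/169 -120/169 0; 0 120/169 -119/169 0; 0 0 0 1]
M⁻¹ · (2, -651/338, -2993/676)ᵀ = (2, 9/2, 7/4)ᵀ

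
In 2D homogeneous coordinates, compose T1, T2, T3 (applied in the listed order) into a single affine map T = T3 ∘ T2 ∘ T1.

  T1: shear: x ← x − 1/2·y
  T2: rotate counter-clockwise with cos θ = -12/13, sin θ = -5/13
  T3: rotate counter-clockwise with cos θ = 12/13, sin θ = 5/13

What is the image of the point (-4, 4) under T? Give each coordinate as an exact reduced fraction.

T(p) = (1194/169, 244/169)

T1 shear: x ← x − 1/2·y: (-4, 4) → (-6, 4)
T2 rotate counter-clockwise with cos θ = -12/13, sin θ = -5/13: (-6, 4) → (92/13, -18/13)
T3 rotate counter-clockwise with cos θ = 12/13, sin θ = 5/13: (92/13, -18/13) → (1194/169, 244/169)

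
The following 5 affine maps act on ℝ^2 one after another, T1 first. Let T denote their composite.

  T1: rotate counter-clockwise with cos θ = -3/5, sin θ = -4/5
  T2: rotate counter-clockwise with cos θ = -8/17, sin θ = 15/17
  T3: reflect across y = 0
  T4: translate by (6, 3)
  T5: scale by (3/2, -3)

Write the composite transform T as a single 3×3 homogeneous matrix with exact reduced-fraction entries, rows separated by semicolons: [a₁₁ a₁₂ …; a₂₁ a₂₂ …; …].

T = [126/85 39/170 9; -39/85 252/85 -9; 0 0 1]

T1 = [-3/5 4/5 0; -4/5 -3/5 0; 0 0 1]
T2·T1 = [84/85 13/85 0; -13/85 84/85 0; 0 0 1]
T3·…·T1 = [84/85 13/85 0; 13/85 -84/85 0; 0 0 1]
T4·…·T1 = [84/85 13/85 6; 13/85 -84/85 3; 0 0 1]
T5·…·T1 = [126/85 39/170 9; -39/85 252/85 -9; 0 0 1]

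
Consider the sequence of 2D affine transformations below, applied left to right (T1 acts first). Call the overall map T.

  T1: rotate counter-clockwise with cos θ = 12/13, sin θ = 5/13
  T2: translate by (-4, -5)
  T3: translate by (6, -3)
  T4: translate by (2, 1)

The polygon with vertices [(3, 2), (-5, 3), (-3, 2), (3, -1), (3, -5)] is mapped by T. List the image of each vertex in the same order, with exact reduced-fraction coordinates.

image vertices: (6, -4), (-23/13, -80/13), (6/13, -82/13), (93/13, -88/13), (113/13, -136/13)

T1 rotate counter-clockwise with cos θ = 12/13, sin θ = 5/13: (3, 2) → (2, 3); (-5, 3) → (-75/13, 11/13); (-3, 2) → (-46/13, 9/13); (3, -1) → (41/13, 3/13); (3, -5) → (61/13, -45/13)
T2 translate by (-4, -5): (2, 3) → (-2, -2); (-75/13, 11/13) → (-127/13, -54/13); (-46/13, 9/13) → (-98/13, -56/13); (41/13, 3/13) → (-11/13, -62/13); (61/13, -45/13) → (9/13, -110/13)
T3 translate by (6, -3): (-2, -2) → (4, -5); (-127/13, -54/13) → (-49/13, -93/13); (-98/13, -56/13) → (-20/13, -95/13); (-11/13, -62/13) → (67/13, -101/13); (9/13, -110/13) → (87/13, -149/13)
T4 translate by (2, 1): (4, -5) → (6, -4); (-49/13, -93/13) → (-23/13, -80/13); (-20/13, -95/13) → (6/13, -82/13); (67/13, -101/13) → (93/13, -88/13); (87/13, -149/13) → (113/13, -136/13)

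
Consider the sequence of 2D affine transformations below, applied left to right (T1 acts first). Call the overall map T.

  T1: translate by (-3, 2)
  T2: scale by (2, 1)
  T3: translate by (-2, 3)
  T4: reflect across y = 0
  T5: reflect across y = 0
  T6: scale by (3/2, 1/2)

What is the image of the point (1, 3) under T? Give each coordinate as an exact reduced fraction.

T(p) = (-9, 4)

T1 translate by (-3, 2): (1, 3) → (-2, 5)
T2 scale by (2, 1): (-2, 5) → (-4, 5)
T3 translate by (-2, 3): (-4, 5) → (-6, 8)
T4 reflect across y = 0: (-6, 8) → (-6, -8)
T5 reflect across y = 0: (-6, -8) → (-6, 8)
T6 scale by (3/2, 1/2): (-6, 8) → (-9, 4)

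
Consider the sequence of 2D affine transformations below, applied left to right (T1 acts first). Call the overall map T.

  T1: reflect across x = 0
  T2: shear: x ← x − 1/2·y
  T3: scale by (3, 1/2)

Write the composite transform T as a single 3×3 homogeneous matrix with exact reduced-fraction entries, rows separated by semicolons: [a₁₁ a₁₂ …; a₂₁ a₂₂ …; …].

T = [-3 -3/2 0; 0 1/2 0; 0 0 1]

T1 = [-1 0 0; 0 1 0; 0 0 1]
T2·T1 = [-1 -1/2 0; 0 1 0; 0 0 1]
T3·…·T1 = [-3 -3/2 0; 0 1/2 0; 0 0 1]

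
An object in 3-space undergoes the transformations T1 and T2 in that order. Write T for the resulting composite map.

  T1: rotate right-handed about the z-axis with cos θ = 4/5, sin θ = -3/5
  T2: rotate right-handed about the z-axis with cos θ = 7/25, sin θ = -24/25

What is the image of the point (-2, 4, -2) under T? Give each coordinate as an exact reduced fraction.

T1 rotate right-handed about the z-axis with cos θ = 4/5, sin θ = -3/5: (-2, 4, -2) → (4/5, 22/5, -2)
T2 rotate right-handed about the z-axis with cos θ = 7/25, sin θ = -24/25: (4/5, 22/5, -2) → (556/125, 58/125, -2)

T(p) = (556/125, 58/125, -2)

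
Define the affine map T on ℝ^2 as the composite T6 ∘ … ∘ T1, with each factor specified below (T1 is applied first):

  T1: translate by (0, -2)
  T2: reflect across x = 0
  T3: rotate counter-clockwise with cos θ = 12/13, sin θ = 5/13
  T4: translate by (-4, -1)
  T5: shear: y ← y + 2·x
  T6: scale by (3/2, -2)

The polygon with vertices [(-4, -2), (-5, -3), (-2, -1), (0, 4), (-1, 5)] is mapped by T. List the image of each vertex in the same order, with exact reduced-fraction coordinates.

T1 translate by (0, -2): (-4, -2) → (-4, -4); (-5, -3) → (-5, -5); (-2, -1) → (-2, -3); (0, 4) → (0, 2); (-1, 5) → (-1, 3)
T2 reflect across x = 0: (-4, -4) → (4, -4); (-5, -5) → (5, -5); (-2, -3) → (2, -3); (0, 2) → (0, 2); (-1, 3) → (1, 3)
T3 rotate counter-clockwise with cos θ = 12/13, sin θ = 5/13: (4, -4) → (68/13, -28/13); (5, -5) → (85/13, -35/13); (2, -3) → (3, -2); (0, 2) → (-10/13, 24/13); (1, 3) → (-3/13, 41/13)
T4 translate by (-4, -1): (68/13, -28/13) → (16/13, -41/13); (85/13, -35/13) → (33/13, -48/13); (3, -2) → (-1, -3); (-10/13, 24/13) → (-62/13, 11/13); (-3/13, 41/13) → (-55/13, 28/13)
T5 shear: y ← y + 2·x: (16/13, -41/13) → (16/13, -9/13); (33/13, -48/13) → (33/13, 18/13); (-1, -3) → (-1, -5); (-62/13, 11/13) → (-62/13, -113/13); (-55/13, 28/13) → (-55/13, -82/13)
T6 scale by (3/2, -2): (16/13, -9/13) → (24/13, 18/13); (33/13, 18/13) → (99/26, -36/13); (-1, -5) → (-3/2, 10); (-62/13, -113/13) → (-93/13, 226/13); (-55/13, -82/13) → (-165/26, 164/13)

image vertices: (24/13, 18/13), (99/26, -36/13), (-3/2, 10), (-93/13, 226/13), (-165/26, 164/13)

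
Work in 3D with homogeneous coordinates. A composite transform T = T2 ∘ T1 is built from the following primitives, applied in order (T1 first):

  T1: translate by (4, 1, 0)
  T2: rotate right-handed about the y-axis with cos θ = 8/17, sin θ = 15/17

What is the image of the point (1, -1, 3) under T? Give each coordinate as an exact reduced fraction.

T1 translate by (4, 1, 0): (1, -1, 3) → (5, 0, 3)
T2 rotate right-handed about the y-axis with cos θ = 8/17, sin θ = 15/17: (5, 0, 3) → (5, 0, -3)

T(p) = (5, 0, -3)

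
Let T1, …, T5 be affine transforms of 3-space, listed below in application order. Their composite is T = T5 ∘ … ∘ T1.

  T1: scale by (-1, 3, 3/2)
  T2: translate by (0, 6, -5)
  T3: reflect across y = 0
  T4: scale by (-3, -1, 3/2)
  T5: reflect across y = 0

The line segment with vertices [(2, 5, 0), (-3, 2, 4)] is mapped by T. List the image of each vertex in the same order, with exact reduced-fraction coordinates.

image vertices: (6, -21, -15/2), (-9, -12, 3/2)

T1 scale by (-1, 3, 3/2): (2, 5, 0) → (-2, 15, 0); (-3, 2, 4) → (3, 6, 6)
T2 translate by (0, 6, -5): (-2, 15, 0) → (-2, 21, -5); (3, 6, 6) → (3, 12, 1)
T3 reflect across y = 0: (-2, 21, -5) → (-2, -21, -5); (3, 12, 1) → (3, -12, 1)
T4 scale by (-3, -1, 3/2): (-2, -21, -5) → (6, 21, -15/2); (3, -12, 1) → (-9, 12, 3/2)
T5 reflect across y = 0: (6, 21, -15/2) → (6, -21, -15/2); (-9, 12, 3/2) → (-9, -12, 3/2)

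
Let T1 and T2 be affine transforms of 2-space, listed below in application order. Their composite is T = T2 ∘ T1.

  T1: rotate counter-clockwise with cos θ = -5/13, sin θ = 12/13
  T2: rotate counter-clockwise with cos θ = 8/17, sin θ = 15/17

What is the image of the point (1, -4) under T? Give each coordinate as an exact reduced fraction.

T1 rotate counter-clockwise with cos θ = -5/13, sin θ = 12/13: (1, -4) → (43/13, 32/13)
T2 rotate counter-clockwise with cos θ = 8/17, sin θ = 15/17: (43/13, 32/13) → (-8/13, 53/13)

T(p) = (-8/13, 53/13)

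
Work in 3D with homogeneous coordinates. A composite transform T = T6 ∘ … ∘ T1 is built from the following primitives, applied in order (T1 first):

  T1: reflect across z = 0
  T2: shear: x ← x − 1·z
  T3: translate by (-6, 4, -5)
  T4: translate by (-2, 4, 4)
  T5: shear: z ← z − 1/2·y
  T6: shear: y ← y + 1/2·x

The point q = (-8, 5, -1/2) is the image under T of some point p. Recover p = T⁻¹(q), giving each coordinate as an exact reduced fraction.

T1 = [1 0 0 0; 0 1 0 0; 0 0 -1 0; 0 0 0 1]
T2·T1 = [1 0 1 0; 0 1 0 0; 0 0 -1 0; 0 0 0 1]
T3·…·T1 = [1 0 1 -6; 0 1 0 4; 0 0 -1 -5; 0 0 0 1]
T4·…·T1 = [1 0 1 -8; 0 1 0 8; 0 0 -1 -1; 0 0 0 1]
T5·…·T1 = [1 0 1 -8; 0 1 0 8; 0 -1/2 -1 -5; 0 0 0 1]
T6·…·T1 = [1 0 1 -8; 1/2 1 1/2 4; 0 -1/2 -1 -5; 0 0 0 1]
det M = -1; M⁻¹ = [3/4 1/2 1 9; -1/2 1 0 -8; 1/4 -1/2 -1 -1; 0 0 0 1]
M⁻¹ · (-8, 5, -1/2)ᵀ = (5, 1, -5)ᵀ

p = (5, 1, -5)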